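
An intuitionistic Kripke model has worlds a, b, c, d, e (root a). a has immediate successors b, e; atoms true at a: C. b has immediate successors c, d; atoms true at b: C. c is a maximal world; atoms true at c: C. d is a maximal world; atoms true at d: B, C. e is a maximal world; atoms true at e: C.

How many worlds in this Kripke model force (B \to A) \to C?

a: forces it.
b: forces it.
c: forces it.
d: forces it.
e: forces it.
Worlds forcing the formula: {a, b, c, d, e}.

5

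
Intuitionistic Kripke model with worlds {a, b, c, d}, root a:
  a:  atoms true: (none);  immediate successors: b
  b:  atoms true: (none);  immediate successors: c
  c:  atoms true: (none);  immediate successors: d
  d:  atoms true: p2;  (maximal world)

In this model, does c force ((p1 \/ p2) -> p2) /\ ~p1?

c ||- ((p1 \/ p2) -> p2) /\ ~p1 since c forces both conjuncts.

Yes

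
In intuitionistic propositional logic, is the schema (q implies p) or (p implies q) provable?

No

This is the Gödel–Dummett linearity axiom, which is not intuitionistically valid.
A Kripke countermodel: worlds 0, 1, 2; order generated by 0 <= 1, 0 <= 2; atoms true at each world — 0:{}; 1:{q}; 2:{p}.
0 does not force (q implies p) or (p implies q): neither disjunct is forced at 0.
0 does not force q implies p: at the accessible world 1, 1 forces q but 1 does not force p.
1 lacks atom p, so 1 does not force p.
So the root 0 does not force the formula.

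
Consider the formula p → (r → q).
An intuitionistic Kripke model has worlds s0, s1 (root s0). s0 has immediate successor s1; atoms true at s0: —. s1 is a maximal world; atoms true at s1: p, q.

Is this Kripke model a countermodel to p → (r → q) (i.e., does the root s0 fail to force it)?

No

s0 ⊩ p → (r → q): every world accessible from s0 that forces p (namely s1) also forces r → q.
So the root s0 forces p → (r → q); the model is not a countermodel.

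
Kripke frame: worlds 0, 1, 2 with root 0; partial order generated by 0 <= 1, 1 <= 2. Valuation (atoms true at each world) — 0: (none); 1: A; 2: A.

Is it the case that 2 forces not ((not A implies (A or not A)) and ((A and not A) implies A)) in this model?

2 does not force not ((not A implies (A or not A)) and ((A and not A) implies A)) since 2 is accessible from 2 and 2 forces (not A implies (A or not A)) and ((A and not A) implies A).
2 forces (not A implies (A or not A)) and ((A and not A) implies A) since 2 forces both conjuncts.

No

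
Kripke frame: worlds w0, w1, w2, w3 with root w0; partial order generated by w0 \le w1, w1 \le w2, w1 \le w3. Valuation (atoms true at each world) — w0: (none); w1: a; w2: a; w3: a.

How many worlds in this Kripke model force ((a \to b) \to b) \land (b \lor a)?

3

w0: does not force it — w0 \nVdash ((a \to b) \to b) \land (b \lor a) since w0 fails b \lor a.
w1: forces it.
w2: forces it.
w3: forces it.
Worlds forcing the formula: {w1, w2, w3}.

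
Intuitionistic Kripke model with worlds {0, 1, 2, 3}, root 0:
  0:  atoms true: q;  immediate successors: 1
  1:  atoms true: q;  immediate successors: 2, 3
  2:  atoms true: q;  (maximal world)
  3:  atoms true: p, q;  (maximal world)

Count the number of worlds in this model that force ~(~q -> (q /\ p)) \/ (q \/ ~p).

0: forces it.
1: forces it.
2: forces it.
3: forces it.
Worlds forcing the formula: {0, 1, 2, 3}.

4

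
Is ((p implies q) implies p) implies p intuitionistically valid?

No

This is Peirce's law, which is not intuitionistically valid.
A Kripke countermodel: worlds a, b; order generated by a <= b; atoms true at each world — a:{}; b:{p}.
a does not force ((p implies q) implies p) implies p: already at a itself, a forces (p implies q) implies p but a does not force p.
a lacks atom p, so a does not force p.
So the root a does not force the formula.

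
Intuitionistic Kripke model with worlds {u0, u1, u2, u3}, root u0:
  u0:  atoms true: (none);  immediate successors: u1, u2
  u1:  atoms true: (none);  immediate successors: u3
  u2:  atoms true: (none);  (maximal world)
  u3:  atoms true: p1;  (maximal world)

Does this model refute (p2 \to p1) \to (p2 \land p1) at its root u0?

Yes

u0 \nVdash (p2 \to p1) \to (p2 \land p1): already at u0 itself, u0 \Vdash p2 \to p1 but u0 \nVdash p2 \land p1.
u0 \nVdash p2 \land p1 since u0 fails p2.
So the root u0 does not force (p2 \to p1) \to (p2 \land p1); the model is a countermodel.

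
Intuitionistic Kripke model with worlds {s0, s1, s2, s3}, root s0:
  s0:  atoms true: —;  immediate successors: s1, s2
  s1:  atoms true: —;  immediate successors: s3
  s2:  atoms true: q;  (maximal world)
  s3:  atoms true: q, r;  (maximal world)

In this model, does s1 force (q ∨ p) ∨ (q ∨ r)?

s1 ⊮ (q ∨ p) ∨ (q ∨ r): neither disjunct is forced at s1.
s1 ⊮ q ∨ p: neither disjunct is forced at s1.
s1 lacks atom q, so s1 ⊮ q.

No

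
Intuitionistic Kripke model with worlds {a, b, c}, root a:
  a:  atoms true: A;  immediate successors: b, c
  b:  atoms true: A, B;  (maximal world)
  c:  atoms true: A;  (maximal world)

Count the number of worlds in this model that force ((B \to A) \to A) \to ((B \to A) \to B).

a: does not force it — a \nVdash ((B \to A) \to A) \to ((B \to A) \to B): already at a itself, a \Vdash (B \to A) \to A but a \nVdash (B \to A) \to B.
b: forces it.
c: does not force it — c \nVdash ((B \to A) \to A) \to ((B \to A) \to B): already at c itself, c \Vdash (B \to A) \to A but c \nVdash (B \to A) \to B.
Worlds forcing the formula: {b}.

1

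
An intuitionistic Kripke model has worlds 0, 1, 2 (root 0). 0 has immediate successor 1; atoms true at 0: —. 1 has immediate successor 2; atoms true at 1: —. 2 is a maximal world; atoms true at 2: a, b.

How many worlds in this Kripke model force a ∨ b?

1

0: does not force it — 0 ⊮ a ∨ b: neither disjunct is forced at 0.
1: does not force it — 1 ⊮ a ∨ b: neither disjunct is forced at 1.
2: forces it.
Worlds forcing the formula: {2}.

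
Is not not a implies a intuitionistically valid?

No

This is double-negation elimination, which is not intuitionistically valid.
A Kripke countermodel: worlds u0, u1; order generated by u0 <= u1; atoms true at each world — u0:{}; u1:{a}.
u0 does not force not not a implies a: already at u0 itself, u0 forces not not a but u0 does not force a.
u0 lacks atom a, so u0 does not force a.
So the root u0 does not force the formula.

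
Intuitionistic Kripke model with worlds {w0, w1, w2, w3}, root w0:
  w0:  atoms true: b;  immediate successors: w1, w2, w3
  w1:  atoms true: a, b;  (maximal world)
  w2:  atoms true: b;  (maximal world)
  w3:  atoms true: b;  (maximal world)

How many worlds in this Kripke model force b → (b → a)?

1

w0: does not force it — w0 ⊮ b → (b → a): already at w0 itself, w0 ⊩ b but w0 ⊮ b → a.
w1: forces it.
w2: does not force it.
w3: does not force it.
Worlds forcing the formula: {w1}.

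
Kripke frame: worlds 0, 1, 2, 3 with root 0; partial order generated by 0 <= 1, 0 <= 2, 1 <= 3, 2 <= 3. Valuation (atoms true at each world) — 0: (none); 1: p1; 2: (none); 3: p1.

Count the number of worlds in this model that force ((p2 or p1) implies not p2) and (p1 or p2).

2

0: does not force it — 0 does not force ((p2 or p1) implies not p2) and (p1 or p2) since 0 fails p1 or p2.
1: forces it.
2: does not force it — 2 does not force ((p2 or p1) implies not p2) and (p1 or p2) since 2 fails p1 or p2.
3: forces it.
Worlds forcing the formula: {1, 3}.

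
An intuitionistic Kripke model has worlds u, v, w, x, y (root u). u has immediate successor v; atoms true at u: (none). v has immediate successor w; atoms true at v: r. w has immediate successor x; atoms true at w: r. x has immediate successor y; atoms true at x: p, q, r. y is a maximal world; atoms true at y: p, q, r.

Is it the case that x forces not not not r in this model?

No

x does not force not not not r since x is accessible from x and x forces not not r.
x forces not not r: no world accessible from x forces not r.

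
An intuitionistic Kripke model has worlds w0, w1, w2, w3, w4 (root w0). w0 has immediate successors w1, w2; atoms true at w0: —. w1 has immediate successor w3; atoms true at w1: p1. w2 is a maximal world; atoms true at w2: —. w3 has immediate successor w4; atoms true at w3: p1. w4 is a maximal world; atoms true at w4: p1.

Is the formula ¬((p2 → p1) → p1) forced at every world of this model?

Not every world: w0 ⊮ ¬((p2 → p1) → p1).
w0 ⊮ ¬((p2 → p1) → p1) since w1 is accessible from w0 and w1 ⊩ (p2 → p1) → p1.
w1 ⊩ (p2 → p1) → p1: every world accessible from w1 that forces p2 → p1 (namely w1, w3, w4) also forces p1.

No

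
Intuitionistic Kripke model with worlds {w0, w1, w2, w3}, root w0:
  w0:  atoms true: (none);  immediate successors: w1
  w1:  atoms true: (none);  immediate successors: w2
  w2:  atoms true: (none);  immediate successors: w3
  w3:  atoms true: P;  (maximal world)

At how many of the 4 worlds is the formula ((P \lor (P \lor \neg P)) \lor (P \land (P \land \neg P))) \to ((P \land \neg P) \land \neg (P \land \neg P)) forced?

w0: does not force it — w0 \nVdash ((P \lor (P \lor \neg P)) \lor (P \land (P \land \neg P))) \to ((P \land \neg P) \land \neg (P \land \neg P)): at the accessible world w3, w3 \Vdash (P \lor (P \lor \neg P)) \lor (P \land (P \land \neg P)) but w3 \nVdash (P \land \neg P) \land \neg (P \land \neg P).
w1: does not force it.
w2: does not force it.
w3: does not force it.
Worlds forcing the formula: { }.

0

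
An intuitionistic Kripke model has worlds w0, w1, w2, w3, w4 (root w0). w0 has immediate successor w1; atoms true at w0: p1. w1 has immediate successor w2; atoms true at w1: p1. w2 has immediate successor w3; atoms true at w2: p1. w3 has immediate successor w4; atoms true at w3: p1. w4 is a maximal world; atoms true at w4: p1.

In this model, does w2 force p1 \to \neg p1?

w2 \nVdash p1 \to \neg p1: already at w2 itself, w2 \Vdash p1 but w2 \nVdash \neg p1.
w2 \nVdash \neg p1 since w2 is accessible from w2 and w2 \Vdash p1.

No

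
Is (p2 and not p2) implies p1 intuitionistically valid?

This is an instance of ex falso quodlibet, which is intuitionistically derivable.
No world can force both p2 and not p2, so the antecedent p2 and not p2 is never forced and the implication holds vacuously at every world.

Yes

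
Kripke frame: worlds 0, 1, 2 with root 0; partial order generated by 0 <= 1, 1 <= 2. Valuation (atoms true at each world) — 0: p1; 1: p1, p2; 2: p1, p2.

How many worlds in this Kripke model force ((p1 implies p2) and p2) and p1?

2

0: does not force it — 0 does not force ((p1 implies p2) and p2) and p1 since 0 fails (p1 implies p2) and p2.
1: forces it.
2: forces it.
Worlds forcing the formula: {1, 2}.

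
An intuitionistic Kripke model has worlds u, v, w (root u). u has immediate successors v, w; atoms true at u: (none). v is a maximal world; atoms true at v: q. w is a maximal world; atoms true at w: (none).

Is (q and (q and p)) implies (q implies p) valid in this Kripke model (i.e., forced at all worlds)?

Yes

u forces (q and (q and p)) implies (q implies p) vacuously: no world accessible from u forces the antecedent q and (q and p).
Since the root u forces (q and (q and p)) implies (q implies p) and forcing is persistent (monotone upward), every world forces it.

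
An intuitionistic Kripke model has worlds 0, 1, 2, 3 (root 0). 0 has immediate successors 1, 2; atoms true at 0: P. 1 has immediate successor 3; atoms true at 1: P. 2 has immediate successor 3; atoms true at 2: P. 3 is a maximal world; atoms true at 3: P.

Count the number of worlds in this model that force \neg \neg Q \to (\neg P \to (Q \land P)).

4

0: forces it.
1: forces it.
2: forces it.
3: forces it.
Worlds forcing the formula: {0, 1, 2, 3}.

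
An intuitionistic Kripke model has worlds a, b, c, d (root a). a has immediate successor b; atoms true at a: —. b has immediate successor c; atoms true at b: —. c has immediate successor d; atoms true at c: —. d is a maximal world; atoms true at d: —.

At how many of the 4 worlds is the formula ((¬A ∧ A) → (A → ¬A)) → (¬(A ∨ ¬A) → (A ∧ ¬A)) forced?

4

a: forces it.
b: forces it.
c: forces it.
d: forces it.
Worlds forcing the formula: {a, b, c, d}.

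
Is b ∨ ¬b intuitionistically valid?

This is the law of excluded middle, which is not intuitionistically valid.
A Kripke countermodel: worlds s0, s1; order generated by s0 ≤ s1; atoms true at each world — s0:{}; s1:{b}.
s0 ⊮ b ∨ ¬b: neither disjunct is forced at s0.
s0 lacks atom b, so s0 ⊮ b.
So the root s0 does not force the formula.

No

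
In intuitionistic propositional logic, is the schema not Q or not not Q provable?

This is the weak law of excluded middle, which is not intuitionistically valid.
A Kripke countermodel: worlds 0, 1, 2; order generated by 0 <= 1, 0 <= 2; atoms true at each world — 0:{}; 1:{Q}; 2:{}.
0 does not force not Q or not not Q: neither disjunct is forced at 0.
0 does not force not Q since 1 is accessible from 0 and 1 forces Q.
So the root 0 does not force the formula.

No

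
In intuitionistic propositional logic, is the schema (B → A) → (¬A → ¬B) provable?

Yes

This is the forward direction of contraposition, which is intuitionistically derivable.
Assume B → A and ¬A. If B held then A would follow, contradicting ¬A; so ¬B.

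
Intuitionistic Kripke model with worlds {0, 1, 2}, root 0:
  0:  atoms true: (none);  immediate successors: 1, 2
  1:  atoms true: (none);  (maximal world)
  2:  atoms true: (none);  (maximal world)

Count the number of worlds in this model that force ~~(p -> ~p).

3

0: forces it.
1: forces it.
2: forces it.
Worlds forcing the formula: {0, 1, 2}.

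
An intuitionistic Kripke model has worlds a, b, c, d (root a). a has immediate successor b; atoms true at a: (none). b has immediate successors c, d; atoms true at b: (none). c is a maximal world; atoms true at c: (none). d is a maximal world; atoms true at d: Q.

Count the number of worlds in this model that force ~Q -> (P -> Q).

4

a: forces it.
b: forces it.
c: forces it.
d: forces it.
Worlds forcing the formula: {a, b, c, d}.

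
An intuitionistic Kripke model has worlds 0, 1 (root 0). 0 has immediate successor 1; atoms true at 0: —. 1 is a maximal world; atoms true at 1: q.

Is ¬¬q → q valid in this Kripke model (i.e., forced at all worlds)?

Not every world: 0 ⊮ ¬¬q → q.
0 ⊮ ¬¬q → q: already at 0 itself, 0 ⊩ ¬¬q but 0 ⊮ q.
0 lacks atom q, so 0 ⊮ q.

No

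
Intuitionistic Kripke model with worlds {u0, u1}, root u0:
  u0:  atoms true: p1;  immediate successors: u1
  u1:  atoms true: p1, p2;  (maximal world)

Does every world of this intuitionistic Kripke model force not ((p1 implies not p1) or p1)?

No

Not every world: u0 does not force not ((p1 implies not p1) or p1).
u0 does not force not ((p1 implies not p1) or p1) since u0 is accessible from u0 and u0 forces (p1 implies not p1) or p1.
u0 forces (p1 implies not p1) or p1 via the disjunct p1.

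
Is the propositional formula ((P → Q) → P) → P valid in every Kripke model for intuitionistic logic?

No

This is Peirce's law, which is not intuitionistically valid.
A Kripke countermodel: worlds a, b; order generated by a ≤ b; atoms true at each world — a:{}; b:{P}.
a ⊮ ((P → Q) → P) → P: already at a itself, a ⊩ (P → Q) → P but a ⊮ P.
a lacks atom P, so a ⊮ P.
So the root a does not force the formula.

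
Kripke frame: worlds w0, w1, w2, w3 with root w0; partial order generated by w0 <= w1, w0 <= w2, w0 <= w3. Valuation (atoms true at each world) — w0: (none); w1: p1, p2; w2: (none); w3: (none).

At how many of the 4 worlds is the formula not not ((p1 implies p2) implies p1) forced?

1

w0: does not force it — w0 does not force not not ((p1 implies p2) implies p1) since w2 is accessible from w0 and w2 forces not ((p1 implies p2) implies p1).
w1: forces it.
w2: does not force it — w2 does not force not not ((p1 implies p2) implies p1) since w2 is accessible from w2 and w2 forces not ((p1 implies p2) implies p1).
w3: does not force it — w3 does not force not not ((p1 implies p2) implies p1) since w3 is accessible from w3 and w3 forces not ((p1 implies p2) implies p1).
Worlds forcing the formula: {w1}.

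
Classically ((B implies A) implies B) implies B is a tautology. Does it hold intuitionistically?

This is Peirce's law, which is not intuitionistically valid.
A Kripke countermodel: worlds 0, 1; order generated by 0 <= 1; atoms true at each world — 0:{}; 1:{B}.
0 does not force ((B implies A) implies B) implies B: already at 0 itself, 0 forces (B implies A) implies B but 0 does not force B.
0 lacks atom B, so 0 does not force B.
So the root 0 does not force the formula.

No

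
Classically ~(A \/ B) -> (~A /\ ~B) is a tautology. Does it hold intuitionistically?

Yes

This is a constructively valid De Morgan direction (negated disjunction to conjunction of negations), which is intuitionistically derivable.
From ~(A \/ B): if A held then A \/ B would, contradiction — so ~A; similarly ~B.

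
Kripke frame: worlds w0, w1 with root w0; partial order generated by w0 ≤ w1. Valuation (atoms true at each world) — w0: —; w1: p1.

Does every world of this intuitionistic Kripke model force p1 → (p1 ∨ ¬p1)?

Yes

w0 ⊩ p1 → (p1 ∨ ¬p1): every world accessible from w0 that forces p1 (namely w1) also forces p1 ∨ ¬p1.
Since the root w0 forces p1 → (p1 ∨ ¬p1) and forcing is persistent (monotone upward), every world forces it.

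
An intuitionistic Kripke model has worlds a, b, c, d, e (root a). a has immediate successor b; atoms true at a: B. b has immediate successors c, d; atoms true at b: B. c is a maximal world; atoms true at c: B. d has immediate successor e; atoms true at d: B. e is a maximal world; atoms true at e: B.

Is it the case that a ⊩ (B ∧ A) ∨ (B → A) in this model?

a ⊮ (B ∧ A) ∨ (B → A): neither disjunct is forced at a.
a ⊮ B ∧ A since a fails A.

No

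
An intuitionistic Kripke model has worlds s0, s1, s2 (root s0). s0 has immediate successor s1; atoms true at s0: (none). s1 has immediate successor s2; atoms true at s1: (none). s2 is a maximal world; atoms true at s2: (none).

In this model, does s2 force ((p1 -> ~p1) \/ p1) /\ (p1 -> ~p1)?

Yes

s2 ||- ((p1 -> ~p1) \/ p1) /\ (p1 -> ~p1) since s2 forces both conjuncts.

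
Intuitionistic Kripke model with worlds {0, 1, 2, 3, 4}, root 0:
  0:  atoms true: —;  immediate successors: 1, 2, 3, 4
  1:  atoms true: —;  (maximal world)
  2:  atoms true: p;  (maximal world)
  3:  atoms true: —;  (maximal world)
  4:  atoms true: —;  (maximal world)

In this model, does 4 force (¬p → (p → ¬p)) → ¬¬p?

No

4 ⊮ (¬p → (p → ¬p)) → ¬¬p: already at 4 itself, 4 ⊩ ¬p → (p → ¬p) but 4 ⊮ ¬¬p.
4 ⊮ ¬¬p since 4 is accessible from 4 and 4 ⊩ ¬p.
4 ⊩ ¬p: no world accessible from 4 forces p.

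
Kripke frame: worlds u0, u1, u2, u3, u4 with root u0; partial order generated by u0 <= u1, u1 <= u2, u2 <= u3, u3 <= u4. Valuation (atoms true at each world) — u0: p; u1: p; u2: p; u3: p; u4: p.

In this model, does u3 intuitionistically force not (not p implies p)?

u3 does not force not (not p implies p) since u3 is accessible from u3 and u3 forces not p implies p.
u3 forces not p implies p vacuously: no world accessible from u3 forces the antecedent not p.

No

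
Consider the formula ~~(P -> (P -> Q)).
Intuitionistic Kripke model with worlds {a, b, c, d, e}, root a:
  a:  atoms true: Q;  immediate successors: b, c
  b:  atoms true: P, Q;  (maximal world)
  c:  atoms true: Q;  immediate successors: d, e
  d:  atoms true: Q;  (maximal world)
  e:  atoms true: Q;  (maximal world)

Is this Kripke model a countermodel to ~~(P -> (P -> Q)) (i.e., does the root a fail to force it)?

No

a ||- ~~(P -> (P -> Q)): no world accessible from a forces ~(P -> (P -> Q)).
So the root a forces ~~(P -> (P -> Q)); the model is not a countermodel.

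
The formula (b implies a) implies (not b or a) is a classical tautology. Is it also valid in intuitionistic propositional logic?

This is the material-implication-as-disjunction principle, which is not intuitionistically valid.
A Kripke countermodel: worlds u0, u1; order generated by u0 <= u1; atoms true at each world — u0:{}; u1:{a,b}.
u0 does not force (b implies a) implies (not b or a): already at u0 itself, u0 forces b implies a but u0 does not force not b or a.
u0 does not force not b or a: neither disjunct is forced at u0.
u0 does not force not b since u1 is accessible from u0 and u1 forces b.
So the root u0 does not force the formula.

No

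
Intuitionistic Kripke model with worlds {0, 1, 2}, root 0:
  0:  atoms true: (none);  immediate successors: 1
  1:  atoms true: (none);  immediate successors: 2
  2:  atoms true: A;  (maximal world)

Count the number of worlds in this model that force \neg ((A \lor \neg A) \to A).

0: does not force it — 0 \nVdash \neg ((A \lor \neg A) \to A) since 0 is accessible from 0 and 0 \Vdash (A \lor \neg A) \to A.
1: does not force it.
2: does not force it.
Worlds forcing the formula: { }.

0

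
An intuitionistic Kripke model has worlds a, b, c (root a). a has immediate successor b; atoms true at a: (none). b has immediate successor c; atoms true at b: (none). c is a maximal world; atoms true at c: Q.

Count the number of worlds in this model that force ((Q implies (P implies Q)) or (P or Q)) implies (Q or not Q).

a: does not force it — a does not force ((Q implies (P implies Q)) or (P or Q)) implies (Q or not Q): already at a itself, a forces (Q implies (P implies Q)) or (P or Q) but a does not force Q or not Q.
b: does not force it — b does not force ((Q implies (P implies Q)) or (P or Q)) implies (Q or not Q): already at b itself, b forces (Q implies (P implies Q)) or (P or Q) but b does not force Q or not Q.
c: forces it.
Worlds forcing the formula: {c}.

1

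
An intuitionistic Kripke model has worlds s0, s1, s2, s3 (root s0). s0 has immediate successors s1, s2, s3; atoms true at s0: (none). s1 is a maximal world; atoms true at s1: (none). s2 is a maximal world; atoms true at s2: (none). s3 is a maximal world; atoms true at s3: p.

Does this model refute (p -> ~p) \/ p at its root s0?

Yes

s0 ||-/- (p -> ~p) \/ p: neither disjunct is forced at s0.
s0 ||-/- p -> ~p: at the accessible world s3, s3 ||- p but s3 ||-/- ~p.
s3 ||-/- ~p since s3 is accessible from s3 and s3 ||- p.
So the root s0 does not force (p -> ~p) \/ p; the model is a countermodel.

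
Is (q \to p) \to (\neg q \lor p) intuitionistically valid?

No

This is the material-implication-as-disjunction principle, which is not intuitionistically valid.
A Kripke countermodel: worlds u0, u1; order generated by u0 \le u1; atoms true at each world — u0:{}; u1:{p,q}.
u0 \nVdash (q \to p) \to (\neg q \lor p): already at u0 itself, u0 \Vdash q \to p but u0 \nVdash \neg q \lor p.
u0 \nVdash \neg q \lor p: neither disjunct is forced at u0.
u0 \nVdash \neg q since u1 is accessible from u0 and u1 \Vdash q.
So the root u0 does not force the formula.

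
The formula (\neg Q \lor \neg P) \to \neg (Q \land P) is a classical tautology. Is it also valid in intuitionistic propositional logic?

This is a constructively valid De Morgan direction (disjunction of negations to negated conjunction), which is intuitionistically derivable.
If \neg Q holds at a world then no accessible world forces Q, hence none forces Q \land P; likewise for \neg P.

Yes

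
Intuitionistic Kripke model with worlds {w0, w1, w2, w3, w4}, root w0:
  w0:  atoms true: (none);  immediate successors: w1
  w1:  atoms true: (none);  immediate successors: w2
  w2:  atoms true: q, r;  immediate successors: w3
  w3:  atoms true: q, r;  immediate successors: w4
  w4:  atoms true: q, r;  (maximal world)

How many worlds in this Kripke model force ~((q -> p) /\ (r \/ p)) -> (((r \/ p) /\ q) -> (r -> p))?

0

w0: does not force it — w0 ||-/- ~((q -> p) /\ (r \/ p)) -> (((r \/ p) /\ q) -> (r -> p)): already at w0 itself, w0 ||- ~((q -> p) /\ (r \/ p)) but w0 ||-/- ((r \/ p) /\ q) -> (r -> p).
w1: does not force it — w1 ||-/- ~((q -> p) /\ (r \/ p)) -> (((r \/ p) /\ q) -> (r -> p)): already at w1 itself, w1 ||- ~((q -> p) /\ (r \/ p)) but w1 ||-/- ((r \/ p) /\ q) -> (r -> p).
w2: does not force it.
w3: does not force it.
w4: does not force it.
Worlds forcing the formula: { }.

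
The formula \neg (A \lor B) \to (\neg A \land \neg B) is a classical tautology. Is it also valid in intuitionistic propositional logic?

Yes

This is a constructively valid De Morgan direction (negated disjunction to conjunction of negations), which is intuitionistically derivable.
From \neg (A \lor B): if A held then A \lor B would, contradiction — so \neg A; similarly \neg B.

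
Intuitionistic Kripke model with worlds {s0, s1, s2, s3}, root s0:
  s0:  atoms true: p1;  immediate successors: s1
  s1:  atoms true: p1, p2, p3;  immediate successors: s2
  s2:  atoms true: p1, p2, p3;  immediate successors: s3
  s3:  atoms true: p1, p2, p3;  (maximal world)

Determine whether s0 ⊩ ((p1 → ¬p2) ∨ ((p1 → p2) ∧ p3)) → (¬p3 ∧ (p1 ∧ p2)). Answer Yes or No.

s0 ⊮ ((p1 → ¬p2) ∨ ((p1 → p2) ∧ p3)) → (¬p3 ∧ (p1 ∧ p2)): at the accessible world s1, s1 ⊩ (p1 → ¬p2) ∨ ((p1 → p2) ∧ p3) but s1 ⊮ ¬p3 ∧ (p1 ∧ p2).
s1 ⊮ ¬p3 ∧ (p1 ∧ p2) since s1 fails ¬p3.

No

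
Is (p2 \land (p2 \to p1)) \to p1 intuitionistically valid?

Yes

This is modus ponens in implicational form, which is intuitionistically derivable.
If a world forces p2 and p2 \to p1, then applying the implication at that world (which is accessible from itself) gives p1.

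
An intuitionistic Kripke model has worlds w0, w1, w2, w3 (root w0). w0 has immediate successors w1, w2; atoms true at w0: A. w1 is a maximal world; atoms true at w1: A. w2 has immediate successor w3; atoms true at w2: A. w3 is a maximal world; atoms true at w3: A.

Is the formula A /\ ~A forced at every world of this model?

Not every world: w0 ||-/- A /\ ~A.
w0 ||-/- A /\ ~A since w0 fails ~A.

No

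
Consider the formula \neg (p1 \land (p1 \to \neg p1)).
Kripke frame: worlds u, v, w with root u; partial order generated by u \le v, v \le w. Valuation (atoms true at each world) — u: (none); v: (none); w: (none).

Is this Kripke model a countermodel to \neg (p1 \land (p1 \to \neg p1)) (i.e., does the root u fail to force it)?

No

u \Vdash \neg (p1 \land (p1 \to \neg p1)): no world accessible from u forces p1 \land (p1 \to \neg p1).
So the root u forces \neg (p1 \land (p1 \to \neg p1)); the model is not a countermodel.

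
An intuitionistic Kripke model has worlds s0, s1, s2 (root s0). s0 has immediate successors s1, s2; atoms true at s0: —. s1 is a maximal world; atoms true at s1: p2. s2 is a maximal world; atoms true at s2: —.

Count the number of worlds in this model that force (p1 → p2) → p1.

s0: does not force it — s0 ⊮ (p1 → p2) → p1: already at s0 itself, s0 ⊩ p1 → p2 but s0 ⊮ p1.
s1: does not force it.
s2: does not force it.
Worlds forcing the formula: { }.

0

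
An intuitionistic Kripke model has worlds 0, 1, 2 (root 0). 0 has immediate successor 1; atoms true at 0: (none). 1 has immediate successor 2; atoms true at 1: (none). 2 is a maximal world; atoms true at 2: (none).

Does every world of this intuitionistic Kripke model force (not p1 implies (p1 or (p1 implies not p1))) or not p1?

Yes

0 forces (not p1 implies (p1 or (p1 implies not p1))) or not p1 via the disjunct not p1 implies (p1 or (p1 implies not p1)).
Since the root 0 forces (not p1 implies (p1 or (p1 implies not p1))) or not p1 and forcing is persistent (monotone upward), every world forces it.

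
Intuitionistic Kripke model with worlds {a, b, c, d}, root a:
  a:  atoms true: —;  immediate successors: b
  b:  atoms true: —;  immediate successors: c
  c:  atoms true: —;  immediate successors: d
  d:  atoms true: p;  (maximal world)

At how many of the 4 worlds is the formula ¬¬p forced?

4

a: forces it.
b: forces it.
c: forces it.
d: forces it.
Worlds forcing the formula: {a, b, c, d}.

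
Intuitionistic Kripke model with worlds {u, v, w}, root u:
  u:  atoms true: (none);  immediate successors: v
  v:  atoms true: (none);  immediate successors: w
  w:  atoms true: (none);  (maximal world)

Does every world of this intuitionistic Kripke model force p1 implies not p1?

u forces p1 implies not p1 vacuously: no world accessible from u forces the antecedent p1.
Since the root u forces p1 implies not p1 and forcing is persistent (monotone upward), every world forces it.

Yes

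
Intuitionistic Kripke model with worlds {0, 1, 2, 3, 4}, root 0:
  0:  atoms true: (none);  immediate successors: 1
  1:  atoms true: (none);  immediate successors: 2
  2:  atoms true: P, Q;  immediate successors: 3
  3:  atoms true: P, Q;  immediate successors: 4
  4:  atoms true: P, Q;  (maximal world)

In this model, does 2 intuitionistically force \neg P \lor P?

Yes

2 \Vdash \neg P \lor P via the disjunct P.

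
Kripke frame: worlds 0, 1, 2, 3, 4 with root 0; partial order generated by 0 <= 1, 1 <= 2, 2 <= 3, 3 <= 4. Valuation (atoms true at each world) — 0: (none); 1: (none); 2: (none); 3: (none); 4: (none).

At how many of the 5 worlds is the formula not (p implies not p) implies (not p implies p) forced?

0: forces it.
1: forces it.
2: forces it.
3: forces it.
4: forces it.
Worlds forcing the formula: {0, 1, 2, 3, 4}.

5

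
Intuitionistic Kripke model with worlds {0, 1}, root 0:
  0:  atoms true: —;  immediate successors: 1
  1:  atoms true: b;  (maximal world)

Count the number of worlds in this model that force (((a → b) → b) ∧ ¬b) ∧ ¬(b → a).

0: does not force it — 0 ⊮ (((a → b) → b) ∧ ¬b) ∧ ¬(b → a) since 0 fails ((a → b) → b) ∧ ¬b.
1: does not force it.
Worlds forcing the formula: { }.

0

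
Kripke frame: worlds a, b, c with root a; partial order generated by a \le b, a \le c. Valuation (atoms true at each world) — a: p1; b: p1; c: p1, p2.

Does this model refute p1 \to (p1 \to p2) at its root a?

Yes

a \nVdash p1 \to (p1 \to p2): already at a itself, a \Vdash p1 but a \nVdash p1 \to p2.
a \nVdash p1 \to p2: already at a itself, a \Vdash p1 but a \nVdash p2.
a lacks atom p2, so a \nVdash p2.
So the root a does not force p1 \to (p1 \to p2); the model is a countermodel.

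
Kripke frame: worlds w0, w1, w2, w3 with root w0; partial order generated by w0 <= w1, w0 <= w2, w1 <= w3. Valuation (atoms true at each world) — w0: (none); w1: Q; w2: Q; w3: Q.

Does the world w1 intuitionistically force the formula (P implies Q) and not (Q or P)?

No

w1 does not force (P implies Q) and not (Q or P) since w1 fails not (Q or P).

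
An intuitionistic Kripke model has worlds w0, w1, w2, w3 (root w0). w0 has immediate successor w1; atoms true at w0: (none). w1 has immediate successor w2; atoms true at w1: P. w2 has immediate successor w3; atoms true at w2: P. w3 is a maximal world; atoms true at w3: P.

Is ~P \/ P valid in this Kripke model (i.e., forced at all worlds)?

Not every world: w0 ||-/- ~P \/ P.
w0 ||-/- ~P \/ P: neither disjunct is forced at w0.
w0 ||-/- ~P since w1 is accessible from w0 and w1 ||- P.

No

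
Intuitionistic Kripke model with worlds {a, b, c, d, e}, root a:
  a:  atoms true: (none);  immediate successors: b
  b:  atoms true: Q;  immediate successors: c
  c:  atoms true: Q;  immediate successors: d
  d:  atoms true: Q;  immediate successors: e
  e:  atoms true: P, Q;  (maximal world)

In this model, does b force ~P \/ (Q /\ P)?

b ||-/- ~P \/ (Q /\ P): neither disjunct is forced at b.
b ||-/- ~P since e is accessible from b and e ||- P.

No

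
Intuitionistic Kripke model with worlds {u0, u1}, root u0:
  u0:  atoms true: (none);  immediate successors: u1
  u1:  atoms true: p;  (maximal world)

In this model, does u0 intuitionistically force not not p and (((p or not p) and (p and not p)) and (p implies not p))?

No

u0 does not force not not p and (((p or not p) and (p and not p)) and (p implies not p)) since u0 fails ((p or not p) and (p and not p)) and (p implies not p).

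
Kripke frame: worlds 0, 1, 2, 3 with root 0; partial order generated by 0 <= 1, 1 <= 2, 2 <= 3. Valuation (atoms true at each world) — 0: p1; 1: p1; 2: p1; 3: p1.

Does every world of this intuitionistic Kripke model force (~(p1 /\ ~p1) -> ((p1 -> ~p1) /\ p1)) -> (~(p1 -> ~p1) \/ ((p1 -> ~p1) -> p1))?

Yes

0 ||- (~(p1 /\ ~p1) -> ((p1 -> ~p1) /\ p1)) -> (~(p1 -> ~p1) \/ ((p1 -> ~p1) -> p1)) vacuously: no world accessible from 0 forces the antecedent ~(p1 /\ ~p1) -> ((p1 -> ~p1) /\ p1).
Since the root 0 forces (~(p1 /\ ~p1) -> ((p1 -> ~p1) /\ p1)) -> (~(p1 -> ~p1) \/ ((p1 -> ~p1) -> p1)) and forcing is persistent (monotone upward), every world forces it.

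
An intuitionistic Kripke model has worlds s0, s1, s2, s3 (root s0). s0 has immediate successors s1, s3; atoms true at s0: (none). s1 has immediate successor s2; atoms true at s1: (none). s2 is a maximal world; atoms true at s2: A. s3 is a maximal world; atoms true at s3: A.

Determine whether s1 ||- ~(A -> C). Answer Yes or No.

Yes

s1 ||- ~(A -> C): no world accessible from s1 forces A -> C.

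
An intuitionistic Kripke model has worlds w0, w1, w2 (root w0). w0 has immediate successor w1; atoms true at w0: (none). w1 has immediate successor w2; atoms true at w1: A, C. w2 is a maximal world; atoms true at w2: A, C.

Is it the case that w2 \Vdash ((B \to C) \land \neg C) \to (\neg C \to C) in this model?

Yes

w2 \Vdash ((B \to C) \land \neg C) \to (\neg C \to C) vacuously: no world accessible from w2 forces the antecedent (B \to C) \land \neg C.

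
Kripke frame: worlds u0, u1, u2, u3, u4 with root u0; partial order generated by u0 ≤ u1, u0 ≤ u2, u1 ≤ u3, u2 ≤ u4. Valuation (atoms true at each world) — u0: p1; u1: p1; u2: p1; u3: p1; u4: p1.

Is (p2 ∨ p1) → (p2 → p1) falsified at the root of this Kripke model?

No

u0 ⊩ (p2 ∨ p1) → (p2 → p1): every world accessible from u0 that forces p2 ∨ p1 (namely u0, u1, u2, u3, u4) also forces p2 → p1.
So the root u0 forces (p2 ∨ p1) → (p2 → p1); the model is not a countermodel.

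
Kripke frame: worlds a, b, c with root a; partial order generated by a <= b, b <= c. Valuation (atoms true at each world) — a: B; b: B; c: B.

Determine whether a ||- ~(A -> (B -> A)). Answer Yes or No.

a ||-/- ~(A -> (B -> A)) since a is accessible from a and a ||- A -> (B -> A).
a ||- A -> (B -> A) vacuously: no world accessible from a forces the antecedent A.

No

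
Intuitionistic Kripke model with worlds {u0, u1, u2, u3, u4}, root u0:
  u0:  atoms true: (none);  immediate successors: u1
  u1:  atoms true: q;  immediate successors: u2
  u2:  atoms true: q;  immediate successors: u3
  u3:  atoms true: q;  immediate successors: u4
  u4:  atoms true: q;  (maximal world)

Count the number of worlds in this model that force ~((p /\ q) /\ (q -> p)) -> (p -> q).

u0: forces it.
u1: forces it.
u2: forces it.
u3: forces it.
u4: forces it.
Worlds forcing the formula: {u0, u1, u2, u3, u4}.

5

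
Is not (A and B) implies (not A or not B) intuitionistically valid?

No

This is the constructively invalid direction of De Morgan's law for conjunction, which is not intuitionistically valid.
A Kripke countermodel: worlds s0, s1, s2; order generated by s0 <= s1, s0 <= s2; atoms true at each world — s0:{}; s1:{A}; s2:{B}.
s0 does not force not (A and B) implies (not A or not B): already at s0 itself, s0 forces not (A and B) but s0 does not force not A or not B.
s0 does not force not A or not B: neither disjunct is forced at s0.
s0 does not force not A since s1 is accessible from s0 and s1 forces A.
So the root s0 does not force the formula.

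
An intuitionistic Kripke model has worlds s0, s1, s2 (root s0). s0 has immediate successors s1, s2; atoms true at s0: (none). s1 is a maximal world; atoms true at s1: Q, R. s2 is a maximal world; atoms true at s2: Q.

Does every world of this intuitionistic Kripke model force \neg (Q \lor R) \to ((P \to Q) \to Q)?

s0 \Vdash \neg (Q \lor R) \to ((P \to Q) \to Q) vacuously: no world accessible from s0 forces the antecedent \neg (Q \lor R).
Since the root s0 forces \neg (Q \lor R) \to ((P \to Q) \to Q) and forcing is persistent (monotone upward), every world forces it.

Yes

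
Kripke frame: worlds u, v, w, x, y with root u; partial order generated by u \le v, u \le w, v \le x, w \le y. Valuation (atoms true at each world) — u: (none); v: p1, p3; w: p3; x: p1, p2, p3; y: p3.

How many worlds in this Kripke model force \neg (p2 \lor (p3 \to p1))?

2

u: does not force it — u \nVdash \neg (p2 \lor (p3 \to p1)) since v is accessible from u and v \Vdash p2 \lor (p3 \to p1).
v: does not force it — v \nVdash \neg (p2 \lor (p3 \to p1)) since v is accessible from v and v \Vdash p2 \lor (p3 \to p1).
w: forces it.
x: does not force it.
y: forces it.
Worlds forcing the formula: {w, y}.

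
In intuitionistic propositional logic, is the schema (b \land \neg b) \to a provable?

Yes

This is an instance of ex falso quodlibet, which is intuitionistically derivable.
No world can force both b and \neg b, so the antecedent b \land \neg b is never forced and the implication holds vacuously at every world.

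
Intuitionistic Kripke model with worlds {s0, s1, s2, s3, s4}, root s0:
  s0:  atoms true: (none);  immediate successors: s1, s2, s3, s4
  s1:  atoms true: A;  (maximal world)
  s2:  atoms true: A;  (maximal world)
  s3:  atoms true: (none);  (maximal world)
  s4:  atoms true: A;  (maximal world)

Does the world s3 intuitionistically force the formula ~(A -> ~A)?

s3 ||-/- ~(A -> ~A) since s3 is accessible from s3 and s3 ||- A -> ~A.
s3 ||- A -> ~A vacuously: no world accessible from s3 forces the antecedent A.

No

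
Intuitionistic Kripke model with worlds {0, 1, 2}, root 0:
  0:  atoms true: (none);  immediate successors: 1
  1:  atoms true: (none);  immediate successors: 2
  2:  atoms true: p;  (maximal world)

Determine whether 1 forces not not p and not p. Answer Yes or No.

No

1 does not force not not p and not p since 1 fails not p.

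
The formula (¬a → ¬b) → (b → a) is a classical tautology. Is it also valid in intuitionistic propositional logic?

This is the converse of contraposition, which is not intuitionistically valid.
A Kripke countermodel: worlds u0, u1; order generated by u0 ≤ u1; atoms true at each world — u0:{b}; u1:{a,b}.
u0 ⊮ (¬a → ¬b) → (b → a): already at u0 itself, u0 ⊩ ¬a → ¬b but u0 ⊮ b → a.
u0 ⊮ b → a: already at u0 itself, u0 ⊩ b but u0 ⊮ a.
u0 lacks atom a, so u0 ⊮ a.
So the root u0 does not force the formula.

No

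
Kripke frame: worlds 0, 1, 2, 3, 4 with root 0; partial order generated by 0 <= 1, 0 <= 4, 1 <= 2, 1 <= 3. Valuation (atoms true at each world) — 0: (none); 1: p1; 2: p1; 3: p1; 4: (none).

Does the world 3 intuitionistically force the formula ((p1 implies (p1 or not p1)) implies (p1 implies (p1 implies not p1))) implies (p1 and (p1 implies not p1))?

3 forces ((p1 implies (p1 or not p1)) implies (p1 implies (p1 implies not p1))) implies (p1 and (p1 implies not p1)) vacuously: no world accessible from 3 forces the antecedent (p1 implies (p1 or not p1)) implies (p1 implies (p1 implies not p1)).

Yes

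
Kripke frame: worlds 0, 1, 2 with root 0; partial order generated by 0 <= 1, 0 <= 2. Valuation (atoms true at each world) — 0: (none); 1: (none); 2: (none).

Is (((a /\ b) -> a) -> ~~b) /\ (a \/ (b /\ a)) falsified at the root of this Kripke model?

Yes

0 ||-/- (((a /\ b) -> a) -> ~~b) /\ (a \/ (b /\ a)) since 0 fails ((a /\ b) -> a) -> ~~b.
So the root 0 does not force (((a /\ b) -> a) -> ~~b) /\ (a \/ (b /\ a)); the model is a countermodel.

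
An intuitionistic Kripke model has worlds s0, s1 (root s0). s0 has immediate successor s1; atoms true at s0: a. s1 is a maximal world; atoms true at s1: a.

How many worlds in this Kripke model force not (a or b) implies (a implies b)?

s0: forces it.
s1: forces it.
Worlds forcing the formula: {s0, s1}.

2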